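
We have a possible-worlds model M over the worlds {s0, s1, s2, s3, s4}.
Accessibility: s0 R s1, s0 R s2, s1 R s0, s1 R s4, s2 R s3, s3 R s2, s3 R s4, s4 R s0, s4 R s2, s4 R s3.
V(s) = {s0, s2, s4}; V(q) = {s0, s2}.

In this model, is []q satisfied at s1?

Recall that []ψ holds at a world iff ψ holds at every accessible world, and <>ψ holds iff ψ holds at some accessible world.
At s1: []q requires q at every successor {s0, s4}.
  q fails at s4, so []q is false at s1.

No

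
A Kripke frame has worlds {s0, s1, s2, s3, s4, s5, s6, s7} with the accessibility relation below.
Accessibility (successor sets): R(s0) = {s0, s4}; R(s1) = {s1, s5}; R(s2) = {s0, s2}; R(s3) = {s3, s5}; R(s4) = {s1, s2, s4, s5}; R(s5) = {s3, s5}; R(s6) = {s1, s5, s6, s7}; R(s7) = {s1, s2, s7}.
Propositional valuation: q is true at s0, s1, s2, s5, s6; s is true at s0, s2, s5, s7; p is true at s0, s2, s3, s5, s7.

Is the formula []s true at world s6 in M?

No

At s6: []s requires s at every successor {s1, s5, s6, s7}.
  s fails at s1, so []s is false at s6.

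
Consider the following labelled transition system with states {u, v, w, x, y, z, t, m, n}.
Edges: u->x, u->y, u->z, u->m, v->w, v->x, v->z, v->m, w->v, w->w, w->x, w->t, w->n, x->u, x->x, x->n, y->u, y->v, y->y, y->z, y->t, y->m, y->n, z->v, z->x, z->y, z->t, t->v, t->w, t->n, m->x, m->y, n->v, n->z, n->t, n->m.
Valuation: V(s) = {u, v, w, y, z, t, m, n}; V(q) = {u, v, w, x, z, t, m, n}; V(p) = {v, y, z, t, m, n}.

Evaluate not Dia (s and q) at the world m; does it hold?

At m: Dia (s and q) is false, so not Dia (s and q) is true.
  At m: Dia (s and q) requires s and q at some successor in {x, y}.
    At x: s and q is false.
    At y: s and q is false.
  So Dia (s and q) is false at m.

Yes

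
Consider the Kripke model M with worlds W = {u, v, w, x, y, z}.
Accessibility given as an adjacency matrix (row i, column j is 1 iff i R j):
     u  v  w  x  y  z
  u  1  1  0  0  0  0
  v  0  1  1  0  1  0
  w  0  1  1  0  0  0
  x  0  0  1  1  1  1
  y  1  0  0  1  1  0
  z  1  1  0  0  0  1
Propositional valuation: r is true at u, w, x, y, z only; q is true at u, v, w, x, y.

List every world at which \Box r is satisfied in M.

x, y

Let φ = \Box r. Evaluate φ at each world:
  u (successors {u, v}): φ is false.
  v (successors {v, w, y}): φ is false.
  w (successors {v, w}): φ is false.
  x (successors {w, x, y, z}): φ is true.
  y (successors {u, x, y}): φ is true.
  z (successors {u, v, z}): φ is false.
For instance, at v:
  At v: \Box r requires r at every successor {v, w, y}.
    r fails at v, so \Box r is false at v.
Satisfying worlds: {x, y}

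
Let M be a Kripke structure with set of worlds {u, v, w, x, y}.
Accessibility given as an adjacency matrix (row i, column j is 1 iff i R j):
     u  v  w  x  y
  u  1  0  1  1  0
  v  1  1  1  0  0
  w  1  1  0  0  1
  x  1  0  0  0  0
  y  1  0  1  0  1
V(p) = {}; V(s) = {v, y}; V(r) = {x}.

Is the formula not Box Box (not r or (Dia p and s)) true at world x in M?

At x: Box Box (not r or (Dia p and s)) is false, so not Box Box (not r or (Dia p and s)) is true.
  At x: Box Box (not r or (Dia p and s)) requires Box (not r or (Dia p and s)) at every successor {u}.
    Box (not r or (Dia p and s)) fails at u, so Box Box (not r or (Dia p and s)) is false at x.
      At u: Box (not r or (Dia p and s)) requires not r or (Dia p and s) at every successor {u, w, x}.
        not r or (Dia p and s) fails at x, so Box (not r or (Dia p and s)) is false at u.

Yes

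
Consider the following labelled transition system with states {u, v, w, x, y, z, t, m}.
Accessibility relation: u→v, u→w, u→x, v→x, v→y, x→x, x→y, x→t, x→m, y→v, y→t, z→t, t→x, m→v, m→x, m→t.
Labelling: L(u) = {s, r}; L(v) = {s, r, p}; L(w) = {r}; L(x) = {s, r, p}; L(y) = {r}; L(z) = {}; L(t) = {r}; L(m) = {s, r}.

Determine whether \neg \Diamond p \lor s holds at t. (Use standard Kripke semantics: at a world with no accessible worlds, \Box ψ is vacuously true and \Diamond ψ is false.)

No

Recall that \Diamond ψ holds at a world iff ψ holds at some accessible world.
At t: \neg \Diamond p is false, s is false, so \neg \Diamond p \lor s is false.
  At t: \Diamond p is true, so \neg \Diamond p is false.
    At t: \Diamond p requires p at some successor in {x}.
      p holds at x, so \Diamond p is true at t.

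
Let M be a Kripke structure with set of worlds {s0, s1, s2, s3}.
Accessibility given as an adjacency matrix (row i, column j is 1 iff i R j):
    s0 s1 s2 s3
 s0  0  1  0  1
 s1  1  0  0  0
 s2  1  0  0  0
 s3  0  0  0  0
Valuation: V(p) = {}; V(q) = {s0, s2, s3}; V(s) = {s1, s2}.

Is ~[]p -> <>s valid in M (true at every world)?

Let φ = ~[]p -> <>s. Evaluate φ at each world:
  s0 (successors {s1, s3}): φ is true.
  s1 (successors {s0}): φ is false.
  s2 (successors {s0}): φ is false.
  s3 (successors ∅): φ is true.
Detail at s1 (counterexample):
  At s1: ~[]p is true, <>s is false, so ~[]p -> <>s is false.
    At s1: []p is false, so ~[]p is true.
      At s1: []p requires p at every successor {s0}.
        p fails at s0, so []p is false at s1.
    At s1: <>s requires s at some successor in {s0}.
      At s0: s is false.
    So <>s is false at s1.

No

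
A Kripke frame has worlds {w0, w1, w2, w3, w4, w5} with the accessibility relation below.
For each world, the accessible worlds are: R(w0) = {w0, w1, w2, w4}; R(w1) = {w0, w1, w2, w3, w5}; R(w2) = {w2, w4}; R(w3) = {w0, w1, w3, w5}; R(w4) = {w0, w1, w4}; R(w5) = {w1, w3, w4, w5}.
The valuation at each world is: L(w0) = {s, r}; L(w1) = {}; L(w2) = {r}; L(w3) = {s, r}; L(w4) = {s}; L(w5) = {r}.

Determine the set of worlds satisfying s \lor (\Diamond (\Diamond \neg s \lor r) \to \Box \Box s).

w0, w3, w4

Let φ = s \lor (\Diamond (\Diamond \neg s \lor r) \to \Box \Box s). Evaluate φ at each world:
  w0 (successors {w0, w1, w2, w4}): φ is true.
  w1 (successors {w0, w1, w2, w3, w5}): φ is false.
  w2 (successors {w2, w4}): φ is false.
  w3 (successors {w0, w1, w3, w5}): φ is true.
  w4 (successors {w0, w1, w4}): φ is true.
  w5 (successors {w1, w3, w4, w5}): φ is false.
For instance, at w2:
  At w2: s is false, \Diamond (\Diamond \neg s \lor r) \to \Box \Box s is false, so s \lor (\Diamond (\Diamond \neg s \lor r) \to \Box \Box s) is false.
    At w2: \Diamond (\Diamond \neg s \lor r) is true, \Box \Box s is false, so \Diamond (\Diamond \neg s \lor r) \to \Box \Box s is false.
      At w2: \Diamond (\Diamond \neg s \lor r) requires \Diamond \neg s \lor r at some successor in {w2, w4}.
        \Diamond \neg s \lor r holds at w2, so \Diamond (\Diamond \neg s \lor r) is true at w2.
      At w2: \Box \Box s requires \Box s at every successor {w2, w4}.
        \Box s fails at w2, so \Box \Box s is false at w2.
Satisfying worlds: {w0, w3, w4}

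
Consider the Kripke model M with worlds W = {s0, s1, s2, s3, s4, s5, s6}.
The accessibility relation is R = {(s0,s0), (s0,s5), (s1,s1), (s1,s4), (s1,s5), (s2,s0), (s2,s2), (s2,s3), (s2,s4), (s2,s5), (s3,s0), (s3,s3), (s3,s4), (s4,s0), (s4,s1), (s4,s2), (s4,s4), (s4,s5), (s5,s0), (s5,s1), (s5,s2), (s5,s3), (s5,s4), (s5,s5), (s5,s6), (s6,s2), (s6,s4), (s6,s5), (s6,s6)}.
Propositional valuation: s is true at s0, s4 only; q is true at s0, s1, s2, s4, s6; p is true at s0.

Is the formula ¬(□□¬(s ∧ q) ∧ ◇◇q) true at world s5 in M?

At s5: □□¬(s ∧ q) ∧ ◇◇q is false, so ¬(□□¬(s ∧ q) ∧ ◇◇q) is true.
  At s5: □□¬(s ∧ q) is false, ◇◇q is true, so □□¬(s ∧ q) ∧ ◇◇q is false.
    At s5: □□¬(s ∧ q) requires □¬(s ∧ q) at every successor {s0, s1, s2, s3, s4, s5, s6}.
      □¬(s ∧ q) fails at s0, so □□¬(s ∧ q) is false at s5.
    At s5: ◇◇q requires ◇q at some successor in {s0, s1, s2, s3, s4, s5, s6}.
      ◇q holds at s0, so ◇◇q is true at s5.

Yes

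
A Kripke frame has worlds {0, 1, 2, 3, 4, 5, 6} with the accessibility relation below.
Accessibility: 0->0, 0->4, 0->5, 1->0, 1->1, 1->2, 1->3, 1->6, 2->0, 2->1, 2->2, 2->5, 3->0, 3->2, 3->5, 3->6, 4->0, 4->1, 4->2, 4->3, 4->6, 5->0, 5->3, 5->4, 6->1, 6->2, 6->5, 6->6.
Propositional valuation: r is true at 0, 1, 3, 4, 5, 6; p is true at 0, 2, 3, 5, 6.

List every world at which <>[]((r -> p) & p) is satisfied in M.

Let φ = <>[]((r -> p) & p). Evaluate φ at each world:
  0 (successors {0, 4, 5}): φ is false.
  1 (successors {0, 1, 2, 3, 6}): φ is true.
  2 (successors {0, 1, 2, 5}): φ is false.
  3 (successors {0, 2, 5, 6}): φ is false.
  4 (successors {0, 1, 2, 3, 6}): φ is true.
  5 (successors {0, 3, 4}): φ is true.
  6 (successors {1, 2, 5, 6}): φ is false.
For instance, at 3:
  At 3: <>[]((r -> p) & p) requires []((r -> p) & p) at some successor in {0, 2, 5, 6}.
    At 0: []((r -> p) & p) is false.
    At 2: []((r -> p) & p) is false.
    At 5: []((r -> p) & p) is false.
    At 6: []((r -> p) & p) is false.
  So <>[]((r -> p) & p) is false at 3.
Satisfying worlds: {1, 4, 5}

1, 4, 5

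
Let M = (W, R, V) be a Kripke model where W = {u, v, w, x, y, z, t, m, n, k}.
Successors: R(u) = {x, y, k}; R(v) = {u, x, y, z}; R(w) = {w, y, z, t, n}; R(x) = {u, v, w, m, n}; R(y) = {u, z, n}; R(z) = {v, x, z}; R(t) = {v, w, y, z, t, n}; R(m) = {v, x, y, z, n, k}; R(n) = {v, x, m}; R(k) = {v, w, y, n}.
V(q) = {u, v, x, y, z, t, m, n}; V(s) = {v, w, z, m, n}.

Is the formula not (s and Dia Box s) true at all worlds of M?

Yes

Let φ = not (s and Dia Box s). Evaluate φ at each world:
  u (successors {x, y, k}): φ is true.
  v (successors {u, x, y, z}): φ is true.
  w (successors {w, y, z, t, n}): φ is true.
  x (successors {u, v, w, m, n}): φ is true.
  y (successors {u, z, n}): φ is true.
  z (successors {v, x, z}): φ is true.
  t (successors {v, w, y, z, t, n}): φ is true.
  m (successors {v, x, y, z, n, k}): φ is true.
  n (successors {v, x, m}): φ is true.
  k (successors {v, w, y, n}): φ is true.
For instance, at n:
  At n: s and Dia Box s is false, so not (s and Dia Box s) is true.
    At n: s is true, Dia Box s is false, so s and Dia Box s is false.
      At n: Dia Box s requires Box s at some successor in {v, x, m}.
        At v: Box s is false.
        At x: Box s is false.
        At m: Box s is false.
      So Dia Box s is false at n.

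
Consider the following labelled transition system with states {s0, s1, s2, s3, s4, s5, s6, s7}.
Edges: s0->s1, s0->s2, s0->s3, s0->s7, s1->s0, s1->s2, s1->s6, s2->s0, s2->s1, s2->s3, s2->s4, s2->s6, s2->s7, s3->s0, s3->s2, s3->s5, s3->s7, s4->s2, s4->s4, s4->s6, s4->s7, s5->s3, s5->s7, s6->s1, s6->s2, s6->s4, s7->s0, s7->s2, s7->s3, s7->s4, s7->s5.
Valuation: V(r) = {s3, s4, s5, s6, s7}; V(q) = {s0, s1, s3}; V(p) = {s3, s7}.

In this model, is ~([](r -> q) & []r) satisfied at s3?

Yes

Recall that []ψ holds at a world iff ψ holds at every accessible world, and <>ψ holds iff ψ holds at some accessible world.
At s3: [](r -> q) & []r is false, so ~([](r -> q) & []r) is true.
  At s3: [](r -> q) is false, []r is false, so [](r -> q) & []r is false.
    At s3: [](r -> q) requires r -> q at every successor {s0, s2, s5, s7}.
      r -> q fails at s5, so [](r -> q) is false at s3.
    At s3: []r requires r at every successor {s0, s2, s5, s7}.
      r fails at s0, so []r is false at s3.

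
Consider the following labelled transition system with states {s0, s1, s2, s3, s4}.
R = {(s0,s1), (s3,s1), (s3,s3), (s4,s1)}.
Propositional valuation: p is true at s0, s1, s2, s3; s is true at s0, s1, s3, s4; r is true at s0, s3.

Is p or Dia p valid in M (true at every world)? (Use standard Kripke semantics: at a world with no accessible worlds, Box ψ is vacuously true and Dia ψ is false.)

Yes

Recall that Dia ψ holds at a world iff ψ holds at some accessible world.
Let φ = p or Dia p. Evaluate φ at each world:
  s0 (successors {s1}): φ is true.
  s1 (successors ∅): φ is true.
  s2 (successors ∅): φ is true.
  s3 (successors {s1, s3}): φ is true.
  s4 (successors {s1}): φ is true.
For instance, at s3:
  At s3: p is true, Dia p is true, so p or Dia p is true.
    At s3: Dia p requires p at some successor in {s1, s3}.
      p holds at s1, so Dia p is true at s3.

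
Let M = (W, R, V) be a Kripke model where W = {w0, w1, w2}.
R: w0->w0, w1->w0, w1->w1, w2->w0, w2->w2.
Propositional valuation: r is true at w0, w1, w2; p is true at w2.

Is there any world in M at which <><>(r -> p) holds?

Let φ = <><>(r -> p). Evaluate φ at each world:
  w0 (successors {w0}): φ is false.
  w1 (successors {w0, w1}): φ is false.
  w2 (successors {w0, w2}): φ is true.
Detail at w2 (witness):
  At w2: <><>(r -> p) requires <>(r -> p) at some successor in {w0, w2}.
    <>(r -> p) holds at w2, so <><>(r -> p) is true at w2.
      At w2: <>(r -> p) requires r -> p at some successor in {w0, w2}.
        r -> p holds at w2, so <>(r -> p) is true at w2.

Yes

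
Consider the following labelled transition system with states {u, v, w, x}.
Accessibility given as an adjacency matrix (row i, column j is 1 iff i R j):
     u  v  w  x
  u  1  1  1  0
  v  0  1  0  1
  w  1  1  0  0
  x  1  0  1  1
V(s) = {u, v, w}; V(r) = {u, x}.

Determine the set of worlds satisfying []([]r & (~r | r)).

Let φ = []([]r & (~r | r)). Evaluate φ at each world:
  u (successors {u, v, w}): φ is false.
  v (successors {v, x}): φ is false.
  w (successors {u, v}): φ is false.
  x (successors {u, w, x}): φ is false.
For instance, at w:
  At w: []([]r & (~r | r)) requires []r & (~r | r) at every successor {u, v}.
    []r & (~r | r) fails at u, so []([]r & (~r | r)) is false at w.
      At u: []r is false, ~r | r is true, so []r & (~r | r) is false.
Satisfying worlds: none.

none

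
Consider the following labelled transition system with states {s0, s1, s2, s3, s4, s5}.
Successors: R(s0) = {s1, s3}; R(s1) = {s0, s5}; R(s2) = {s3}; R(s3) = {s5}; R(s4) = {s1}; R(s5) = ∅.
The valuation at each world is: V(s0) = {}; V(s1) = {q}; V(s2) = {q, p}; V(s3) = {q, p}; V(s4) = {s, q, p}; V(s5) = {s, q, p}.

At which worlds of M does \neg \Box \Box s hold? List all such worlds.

Let φ = \neg \Box \Box s. Evaluate φ at each world:
  s0 (successors {s1, s3}): φ is true.
  s1 (successors {s0, s5}): φ is true.
  s2 (successors {s3}): φ is false.
  s3 (successors {s5}): φ is false.
  s4 (successors {s1}): φ is true.
  s5 (successors ∅): φ is false.
For instance, at s3:
  At s3: \Box \Box s is true, so \neg \Box \Box s is false.
    At s3: \Box \Box s requires \Box s at every successor {s5}.
      At s5: \Box s is true.
    So \Box \Box s is true at s3.
Satisfying worlds: {s0, s1, s4}

s0, s1, s4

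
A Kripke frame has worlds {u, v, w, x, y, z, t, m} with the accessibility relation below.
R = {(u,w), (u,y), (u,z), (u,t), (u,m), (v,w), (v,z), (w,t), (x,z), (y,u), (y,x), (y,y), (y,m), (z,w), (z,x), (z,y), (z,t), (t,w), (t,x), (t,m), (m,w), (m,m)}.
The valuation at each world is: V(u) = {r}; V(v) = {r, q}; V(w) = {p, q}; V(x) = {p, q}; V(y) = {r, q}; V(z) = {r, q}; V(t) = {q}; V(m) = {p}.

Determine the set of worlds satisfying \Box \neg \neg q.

Let φ = \Box \neg \neg q. Evaluate φ at each world:
  u (successors {w, y, z, t, m}): φ is false.
  v (successors {w, z}): φ is true.
  w (successors {t}): φ is true.
  x (successors {z}): φ is true.
  y (successors {u, x, y, m}): φ is false.
  z (successors {w, x, y, t}): φ is true.
  t (successors {w, x, m}): φ is false.
  m (successors {w, m}): φ is false.
For instance, at z:
  At z: \Box \neg \neg q requires \neg \neg q at every successor {w, x, y, t}.
    At w: \neg \neg q is true.
    At x: \neg \neg q is true.
    At y: \neg \neg q is true.
    At t: \neg \neg q is true.
  So \Box \neg \neg q is true at z.
Satisfying worlds: {v, w, x, z}

v, w, x, z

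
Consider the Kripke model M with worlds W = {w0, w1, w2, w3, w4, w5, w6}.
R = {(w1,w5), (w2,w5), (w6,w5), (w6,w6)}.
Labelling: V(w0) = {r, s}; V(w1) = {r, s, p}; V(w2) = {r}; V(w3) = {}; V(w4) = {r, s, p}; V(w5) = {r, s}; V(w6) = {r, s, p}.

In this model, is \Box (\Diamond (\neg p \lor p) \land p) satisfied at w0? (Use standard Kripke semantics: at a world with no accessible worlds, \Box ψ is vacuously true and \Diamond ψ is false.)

At w0: no accessible worlds, so \Box (\Diamond (\neg p \lor p) \land p) holds vacuously.

Yes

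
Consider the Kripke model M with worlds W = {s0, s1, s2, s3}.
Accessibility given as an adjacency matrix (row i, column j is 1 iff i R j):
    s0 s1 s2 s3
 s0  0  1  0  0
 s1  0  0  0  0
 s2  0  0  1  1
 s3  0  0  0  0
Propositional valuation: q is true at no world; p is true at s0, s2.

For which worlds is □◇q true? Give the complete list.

s1, s3

Let φ = □◇q. Evaluate φ at each world:
  s0 (successors {s1}): φ is false.
  s1 (successors ∅): φ is true.
  s2 (successors {s2, s3}): φ is false.
  s3 (successors ∅): φ is true.
For instance, at s2:
  At s2: □◇q requires ◇q at every successor {s2, s3}.
    ◇q fails at s2, so □◇q is false at s2.
      At s2: ◇q requires q at some successor in {s2, s3}.
        At s2: q is false.
        At s3: q is false.
      So ◇q is false at s2.
Satisfying worlds: {s1, s3}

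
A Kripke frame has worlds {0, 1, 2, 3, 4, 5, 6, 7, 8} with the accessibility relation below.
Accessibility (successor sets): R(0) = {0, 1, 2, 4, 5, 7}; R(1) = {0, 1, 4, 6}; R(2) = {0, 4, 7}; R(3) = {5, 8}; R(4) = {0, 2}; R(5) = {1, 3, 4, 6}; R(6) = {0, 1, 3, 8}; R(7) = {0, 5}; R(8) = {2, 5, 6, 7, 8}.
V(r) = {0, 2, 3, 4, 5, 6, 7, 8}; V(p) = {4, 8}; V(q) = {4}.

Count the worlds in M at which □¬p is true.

Recall that □ψ holds at a world iff ψ holds at every accessible world, and ◇ψ holds iff ψ holds at some accessible world.
Let φ = □¬p. Evaluate φ at each world:
  0 (successors {0, 1, 2, 4, 5, 7}): φ is false.
  1 (successors {0, 1, 4, 6}): φ is false.
  2 (successors {0, 4, 7}): φ is false.
  3 (successors {5, 8}): φ is false.
  4 (successors {0, 2}): φ is true.
  5 (successors {1, 3, 4, 6}): φ is false.
  6 (successors {0, 1, 3, 8}): φ is false.
  7 (successors {0, 5}): φ is true.
  8 (successors {2, 5, 6, 7, 8}): φ is false.
For instance, at 3:
  At 3: □¬p requires ¬p at every successor {5, 8}.
    ¬p fails at 8, so □¬p is false at 3.
Satisfying worlds: {4, 7}

2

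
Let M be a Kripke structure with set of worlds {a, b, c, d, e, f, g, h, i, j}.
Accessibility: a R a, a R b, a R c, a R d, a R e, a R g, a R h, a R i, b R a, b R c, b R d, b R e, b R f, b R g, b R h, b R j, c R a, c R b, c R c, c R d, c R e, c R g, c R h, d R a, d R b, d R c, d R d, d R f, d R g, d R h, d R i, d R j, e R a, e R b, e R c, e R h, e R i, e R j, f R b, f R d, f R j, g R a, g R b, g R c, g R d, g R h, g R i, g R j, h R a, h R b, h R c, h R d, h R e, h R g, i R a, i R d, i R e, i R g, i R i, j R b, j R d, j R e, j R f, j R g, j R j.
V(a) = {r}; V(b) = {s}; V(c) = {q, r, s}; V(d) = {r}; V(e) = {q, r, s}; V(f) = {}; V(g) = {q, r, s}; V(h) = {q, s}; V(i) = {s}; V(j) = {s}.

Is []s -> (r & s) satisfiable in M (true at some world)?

Yes

Let φ = []s -> (r & s). Evaluate φ at each world:
  a (successors {a, b, c, d, e, g, h, i}): φ is true.
  b (successors {a, c, d, e, f, g, h, j}): φ is true.
  c (successors {a, b, c, d, e, g, h}): φ is true.
  d (successors {a, b, c, d, f, g, h, i, j}): φ is true.
  e (successors {a, b, c, h, i, j}): φ is true.
  f (successors {b, d, j}): φ is true.
  g (successors {a, b, c, d, h, i, j}): φ is true.
  h (successors {a, b, c, d, e, g}): φ is true.
  i (successors {a, d, e, g, i}): φ is true.
  j (successors {b, d, e, f, g, j}): φ is true.
Detail at a (witness):
  At a: []s is false, r & s is false, so []s -> (r & s) is true.
    At a: []s requires s at every successor {a, b, c, d, e, g, h, i}.
      s fails at a, so []s is false at a.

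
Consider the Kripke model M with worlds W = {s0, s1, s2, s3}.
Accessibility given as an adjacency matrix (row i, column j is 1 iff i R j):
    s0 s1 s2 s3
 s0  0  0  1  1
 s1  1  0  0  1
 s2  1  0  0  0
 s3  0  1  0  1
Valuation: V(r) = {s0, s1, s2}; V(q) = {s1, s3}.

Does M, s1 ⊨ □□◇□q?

Recall that □ψ holds at a world iff ψ holds at every accessible world, and ◇ψ holds iff ψ holds at some accessible world.
At s1: □□◇□q requires □◇□q at every successor {s0, s3}.
  □◇□q fails at s0, so □□◇□q is false at s1.
    At s0: □◇□q requires ◇□q at every successor {s2, s3}.
      ◇□q fails at s2, so □◇□q is false at s0.

No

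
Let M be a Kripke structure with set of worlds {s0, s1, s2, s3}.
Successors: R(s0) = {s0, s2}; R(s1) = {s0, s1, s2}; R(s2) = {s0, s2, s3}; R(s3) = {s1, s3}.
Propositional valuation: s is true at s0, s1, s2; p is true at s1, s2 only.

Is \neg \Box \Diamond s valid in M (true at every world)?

Let φ = \neg \Box \Diamond s. Evaluate φ at each world:
  s0 (successors {s0, s2}): φ is false.
  s1 (successors {s0, s1, s2}): φ is false.
  s2 (successors {s0, s2, s3}): φ is false.
  s3 (successors {s1, s3}): φ is false.
Detail at s0 (counterexample):
  At s0: \Box \Diamond s is true, so \neg \Box \Diamond s is false.
    At s0: \Box \Diamond s requires \Diamond s at every successor {s0, s2}.
      At s0: \Diamond s is true.
      At s2: \Diamond s is true.
    So \Box \Diamond s is true at s0.

No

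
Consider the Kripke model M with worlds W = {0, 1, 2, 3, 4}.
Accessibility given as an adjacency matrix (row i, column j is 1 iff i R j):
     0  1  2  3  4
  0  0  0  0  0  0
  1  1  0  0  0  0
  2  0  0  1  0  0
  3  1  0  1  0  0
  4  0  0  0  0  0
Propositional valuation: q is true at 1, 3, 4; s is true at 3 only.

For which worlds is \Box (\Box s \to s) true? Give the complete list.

0, 2, 4

Let φ = \Box (\Box s \to s). Evaluate φ at each world:
  0 (successors ∅): φ is true.
  1 (successors {0}): φ is false.
  2 (successors {2}): φ is true.
  3 (successors {0, 2}): φ is false.
  4 (successors ∅): φ is true.
For instance, at 1:
  At 1: \Box (\Box s \to s) requires \Box s \to s at every successor {0}.
    \Box s \to s fails at 0, so \Box (\Box s \to s) is false at 1.
      At 0: \Box s is true, s is false, so \Box s \to s is false.
Satisfying worlds: {0, 2, 4}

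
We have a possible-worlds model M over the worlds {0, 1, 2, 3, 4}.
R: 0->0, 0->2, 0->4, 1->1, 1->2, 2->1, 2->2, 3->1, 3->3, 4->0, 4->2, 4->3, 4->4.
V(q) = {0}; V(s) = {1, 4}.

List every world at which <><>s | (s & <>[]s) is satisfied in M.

0, 1, 2, 3, 4

Let φ = <><>s | (s & <>[]s). Evaluate φ at each world:
  0 (successors {0, 2, 4}): φ is true.
  1 (successors {1, 2}): φ is true.
  2 (successors {1, 2}): φ is true.
  3 (successors {1, 3}): φ is true.
  4 (successors {0, 2, 3, 4}): φ is true.
For instance, at 2:
  At 2: <><>s is true, s & <>[]s is false, so <><>s | (s & <>[]s) is true.
    At 2: <><>s requires <>s at some successor in {1, 2}.
      <>s holds at 1, so <><>s is true at 2.
    At 2: s is false, <>[]s is false, so s & <>[]s is false.
      At 2: <>[]s requires []s at some successor in {1, 2}.
        At 1: []s is false.
        At 2: []s is false.
      So <>[]s is false at 2.
Satisfying worlds: {0, 1, 2, 3, 4}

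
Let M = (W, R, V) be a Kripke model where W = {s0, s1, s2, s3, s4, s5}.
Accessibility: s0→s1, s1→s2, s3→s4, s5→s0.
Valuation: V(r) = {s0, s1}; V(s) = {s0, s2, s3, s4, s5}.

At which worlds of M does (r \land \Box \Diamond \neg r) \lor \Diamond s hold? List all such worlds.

s0, s1, s3, s5

Let φ = (r \land \Box \Diamond \neg r) \lor \Diamond s. Evaluate φ at each world:
  s0 (successors {s1}): φ is true.
  s1 (successors {s2}): φ is true.
  s2 (successors ∅): φ is false.
  s3 (successors {s4}): φ is true.
  s4 (successors ∅): φ is false.
  s5 (successors {s0}): φ is true.
For instance, at s5:
  At s5: r \land \Box \Diamond \neg r is false, \Diamond s is true, so (r \land \Box \Diamond \neg r) \lor \Diamond s is true.
    At s5: r is false, \Box \Diamond \neg r is false, so r \land \Box \Diamond \neg r is false.
      At s5: \Box \Diamond \neg r requires \Diamond \neg r at every successor {s0}.
        \Diamond \neg r fails at s0, so \Box \Diamond \neg r is false at s5.
    At s5: \Diamond s requires s at some successor in {s0}.
      s holds at s0, so \Diamond s is true at s5.
Satisfying worlds: {s0, s1, s3, s5}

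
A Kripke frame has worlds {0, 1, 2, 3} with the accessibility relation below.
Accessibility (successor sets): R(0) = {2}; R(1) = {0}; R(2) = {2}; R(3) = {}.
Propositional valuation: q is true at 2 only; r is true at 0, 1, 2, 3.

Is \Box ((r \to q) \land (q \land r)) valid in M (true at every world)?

No

Let φ = \Box ((r \to q) \land (q \land r)). Evaluate φ at each world:
  0 (successors {2}): φ is true.
  1 (successors {0}): φ is false.
  2 (successors {2}): φ is true.
  3 (successors ∅): φ is true.
Detail at 1 (counterexample):
  At 1: \Box ((r \to q) \land (q \land r)) requires (r \to q) \land (q \land r) at every successor {0}.
    (r \to q) \land (q \land r) fails at 0, so \Box ((r \to q) \land (q \land r)) is false at 1.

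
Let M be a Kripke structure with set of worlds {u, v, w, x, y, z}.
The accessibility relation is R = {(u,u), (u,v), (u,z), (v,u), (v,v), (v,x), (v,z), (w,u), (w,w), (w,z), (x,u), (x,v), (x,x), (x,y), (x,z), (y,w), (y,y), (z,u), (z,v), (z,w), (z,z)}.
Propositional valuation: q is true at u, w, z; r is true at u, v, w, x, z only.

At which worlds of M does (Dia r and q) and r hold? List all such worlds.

u, w, z

Recall that Dia ψ holds at a world iff ψ holds at some accessible world.
Let φ = (Dia r and q) and r. Evaluate φ at each world:
  u (successors {u, v, z}): φ is true.
  v (successors {u, v, x, z}): φ is false.
  w (successors {u, w, z}): φ is true.
  x (successors {u, v, x, y, z}): φ is false.
  y (successors {w, y}): φ is false.
  z (successors {u, v, w, z}): φ is true.
For instance, at w:
  At w: Dia r and q is true, r is true, so (Dia r and q) and r is true.
    At w: Dia r is true, q is true, so Dia r and q is true.
      At w: Dia r requires r at some successor in {u, w, z}.
        r holds at u, so Dia r is true at w.
Satisfying worlds: {u, w, z}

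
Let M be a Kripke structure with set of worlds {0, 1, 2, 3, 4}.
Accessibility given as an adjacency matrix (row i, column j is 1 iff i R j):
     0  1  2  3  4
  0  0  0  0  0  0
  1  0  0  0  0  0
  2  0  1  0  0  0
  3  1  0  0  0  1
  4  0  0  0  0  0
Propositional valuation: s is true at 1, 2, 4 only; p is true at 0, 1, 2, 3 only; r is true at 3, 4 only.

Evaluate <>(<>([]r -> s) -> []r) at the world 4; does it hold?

At 4: no accessible worlds, so <>(<>([]r -> s) -> []r) is false.

No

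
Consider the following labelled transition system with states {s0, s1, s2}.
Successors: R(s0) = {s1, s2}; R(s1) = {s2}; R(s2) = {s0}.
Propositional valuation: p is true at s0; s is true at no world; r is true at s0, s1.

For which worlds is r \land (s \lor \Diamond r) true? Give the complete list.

Let φ = r \land (s \lor \Diamond r). Evaluate φ at each world:
  s0 (successors {s1, s2}): φ is true.
  s1 (successors {s2}): φ is false.
  s2 (successors {s0}): φ is false.
For instance, at s1:
  At s1: r is true, s \lor \Diamond r is false, so r \land (s \lor \Diamond r) is false.
    At s1: s is false, \Diamond r is false, so s \lor \Diamond r is false.
      At s1: \Diamond r requires r at some successor in {s2}.
        At s2: r is false.
      So \Diamond r is false at s1.
Satisfying worlds: {s0}

s0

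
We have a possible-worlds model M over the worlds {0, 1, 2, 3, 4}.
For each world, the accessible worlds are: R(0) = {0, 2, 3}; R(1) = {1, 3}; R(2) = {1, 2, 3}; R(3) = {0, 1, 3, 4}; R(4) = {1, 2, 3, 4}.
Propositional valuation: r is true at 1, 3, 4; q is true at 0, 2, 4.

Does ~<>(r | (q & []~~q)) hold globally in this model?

No

Let φ = ~<>(r | (q & []~~q)). Evaluate φ at each world:
  0 (successors {0, 2, 3}): φ is false.
  1 (successors {1, 3}): φ is false.
  2 (successors {1, 2, 3}): φ is false.
  3 (successors {0, 1, 3, 4}): φ is false.
  4 (successors {1, 2, 3, 4}): φ is false.
Detail at 0 (counterexample):
  At 0: <>(r | (q & []~~q)) is true, so ~<>(r | (q & []~~q)) is false.
    At 0: <>(r | (q & []~~q)) requires r | (q & []~~q) at some successor in {0, 2, 3}.
      r | (q & []~~q) holds at 3, so <>(r | (q & []~~q)) is true at 0.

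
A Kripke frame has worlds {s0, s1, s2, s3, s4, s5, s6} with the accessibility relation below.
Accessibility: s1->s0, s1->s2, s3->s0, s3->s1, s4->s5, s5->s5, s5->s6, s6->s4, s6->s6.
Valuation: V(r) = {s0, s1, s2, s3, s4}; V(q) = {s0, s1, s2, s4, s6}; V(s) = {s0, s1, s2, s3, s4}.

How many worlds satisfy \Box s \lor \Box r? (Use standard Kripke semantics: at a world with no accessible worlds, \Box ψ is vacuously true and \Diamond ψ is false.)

Let φ = \Box s \lor \Box r. Evaluate φ at each world:
  s0 (successors ∅): φ is true.
  s1 (successors {s0, s2}): φ is true.
  s2 (successors ∅): φ is true.
  s3 (successors {s0, s1}): φ is true.
  s4 (successors {s5}): φ is false.
  s5 (successors {s5, s6}): φ is false.
  s6 (successors {s4, s6}): φ is false.
For instance, at s6:
  At s6: \Box s is false, \Box r is false, so \Box s \lor \Box r is false.
    At s6: \Box s requires s at every successor {s4, s6}.
      s fails at s6, so \Box s is false at s6.
    At s6: \Box r requires r at every successor {s4, s6}.
      r fails at s6, so \Box r is false at s6.
Satisfying worlds: {s0, s1, s2, s3}

4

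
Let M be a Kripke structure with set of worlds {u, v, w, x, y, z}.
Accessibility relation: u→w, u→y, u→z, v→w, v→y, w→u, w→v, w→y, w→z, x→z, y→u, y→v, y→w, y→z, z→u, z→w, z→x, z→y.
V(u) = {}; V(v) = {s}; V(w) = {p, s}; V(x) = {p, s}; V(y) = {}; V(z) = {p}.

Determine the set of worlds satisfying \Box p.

Let φ = \Box p. Evaluate φ at each world:
  u (successors {w, y, z}): φ is false.
  v (successors {w, y}): φ is false.
  w (successors {u, v, y, z}): φ is false.
  x (successors {z}): φ is true.
  y (successors {u, v, w, z}): φ is false.
  z (successors {u, w, x, y}): φ is false.
For instance, at x:
  At x: \Box p requires p at every successor {z}.
    At z: p is true.
  So \Box p is true at x.
Satisfying worlds: {x}

x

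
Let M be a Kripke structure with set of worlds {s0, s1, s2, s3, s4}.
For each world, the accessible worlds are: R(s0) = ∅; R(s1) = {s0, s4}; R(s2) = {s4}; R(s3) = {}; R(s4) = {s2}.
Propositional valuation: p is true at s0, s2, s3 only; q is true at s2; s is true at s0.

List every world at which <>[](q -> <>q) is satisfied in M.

Let φ = <>[](q -> <>q). Evaluate φ at each world:
  s0 (successors ∅): φ is false.
  s1 (successors {s0, s4}): φ is true.
  s2 (successors {s4}): φ is false.
  s3 (successors ∅): φ is false.
  s4 (successors {s2}): φ is true.
For instance, at s2:
  At s2: <>[](q -> <>q) requires [](q -> <>q) at some successor in {s4}.
    At s4: [](q -> <>q) is false.
  So <>[](q -> <>q) is false at s2.
Satisfying worlds: {s1, s4}

s1, s4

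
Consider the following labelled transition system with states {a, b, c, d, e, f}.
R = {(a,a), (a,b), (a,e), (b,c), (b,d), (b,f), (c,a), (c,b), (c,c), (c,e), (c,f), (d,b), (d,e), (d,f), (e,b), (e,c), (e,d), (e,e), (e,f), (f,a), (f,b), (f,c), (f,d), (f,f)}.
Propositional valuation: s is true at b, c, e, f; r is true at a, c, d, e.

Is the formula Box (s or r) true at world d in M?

At d: Box (s or r) requires s or r at every successor {b, e, f}.
  At b: s or r is true.
  At e: s or r is true.
  At f: s or r is true.
So Box (s or r) is true at d.

Yes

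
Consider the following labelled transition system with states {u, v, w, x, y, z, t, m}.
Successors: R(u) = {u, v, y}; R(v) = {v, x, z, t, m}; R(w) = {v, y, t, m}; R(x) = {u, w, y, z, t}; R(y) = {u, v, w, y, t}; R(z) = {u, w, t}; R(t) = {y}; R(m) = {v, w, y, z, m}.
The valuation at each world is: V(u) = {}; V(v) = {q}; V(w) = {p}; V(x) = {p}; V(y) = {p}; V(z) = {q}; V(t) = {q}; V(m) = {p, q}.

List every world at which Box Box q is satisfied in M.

none

Recall that Box ψ holds at a world iff ψ holds at every accessible world, and Dia ψ holds iff ψ holds at some accessible world.
Let φ = Box Box q. Evaluate φ at each world:
  u (successors {u, v, y}): φ is false.
  v (successors {v, x, z, t, m}): φ is false.
  w (successors {v, y, t, m}): φ is false.
  x (successors {u, w, y, z, t}): φ is false.
  y (successors {u, v, w, y, t}): φ is false.
  z (successors {u, w, t}): φ is false.
  t (successors {y}): φ is false.
  m (successors {v, w, y, z, m}): φ is false.
For instance, at v:
  At v: Box Box q requires Box q at every successor {v, x, z, t, m}.
    Box q fails at v, so Box Box q is false at v.
      At v: Box q requires q at every successor {v, x, z, t, m}.
        q fails at x, so Box q is false at v.
Satisfying worlds: none.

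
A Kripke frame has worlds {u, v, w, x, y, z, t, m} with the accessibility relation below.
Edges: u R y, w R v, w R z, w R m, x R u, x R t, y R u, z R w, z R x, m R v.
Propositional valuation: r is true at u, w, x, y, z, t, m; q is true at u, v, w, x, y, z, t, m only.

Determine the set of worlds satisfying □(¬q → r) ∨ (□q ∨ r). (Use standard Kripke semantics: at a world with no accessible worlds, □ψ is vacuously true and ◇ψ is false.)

u, v, w, x, y, z, t, m

Let φ = □(¬q → r) ∨ (□q ∨ r). Evaluate φ at each world:
  u (successors {y}): φ is true.
  v (successors ∅): φ is true.
  w (successors {v, z, m}): φ is true.
  x (successors {u, t}): φ is true.
  y (successors {u}): φ is true.
  z (successors {w, x}): φ is true.
  t (successors ∅): φ is true.
  m (successors {v}): φ is true.
For instance, at u:
  At u: □(¬q → r) is true, □q ∨ r is true, so □(¬q → r) ∨ (□q ∨ r) is true.
    At u: □(¬q → r) requires ¬q → r at every successor {y}.
      At y: ¬q → r is true.
    So □(¬q → r) is true at u.
    At u: □q is true, r is true, so □q ∨ r is true.
      At u: □q requires q at every successor {y}.
        At y: q is true.
      So □q is true at u.
Satisfying worlds: {u, v, w, x, y, z, t, m}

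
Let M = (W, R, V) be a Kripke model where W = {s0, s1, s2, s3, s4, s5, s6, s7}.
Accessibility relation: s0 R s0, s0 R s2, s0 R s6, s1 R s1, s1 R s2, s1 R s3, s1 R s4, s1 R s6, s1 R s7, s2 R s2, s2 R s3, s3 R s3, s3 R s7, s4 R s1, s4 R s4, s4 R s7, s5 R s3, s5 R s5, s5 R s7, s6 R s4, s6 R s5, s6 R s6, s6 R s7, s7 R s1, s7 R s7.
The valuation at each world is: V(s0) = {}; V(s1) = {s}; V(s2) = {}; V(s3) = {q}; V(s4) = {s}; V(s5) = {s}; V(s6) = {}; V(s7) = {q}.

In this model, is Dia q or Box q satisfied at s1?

Yes

At s1: Dia q is true, Box q is false, so Dia q or Box q is true.
  At s1: Dia q requires q at some successor in {s1, s2, s3, s4, s6, s7}.
    q holds at s3, so Dia q is true at s1.
  At s1: Box q requires q at every successor {s1, s2, s3, s4, s6, s7}.
    q fails at s1, so Box q is false at s1.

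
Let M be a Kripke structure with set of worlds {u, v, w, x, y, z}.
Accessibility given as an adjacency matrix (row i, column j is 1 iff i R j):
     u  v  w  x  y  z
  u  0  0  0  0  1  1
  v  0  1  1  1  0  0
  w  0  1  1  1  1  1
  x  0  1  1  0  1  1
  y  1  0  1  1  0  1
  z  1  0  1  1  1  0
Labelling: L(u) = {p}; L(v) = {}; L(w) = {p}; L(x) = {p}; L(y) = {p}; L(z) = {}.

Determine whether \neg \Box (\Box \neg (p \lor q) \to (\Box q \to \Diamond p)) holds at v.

At v: \Box (\Box \neg (p \lor q) \to (\Box q \to \Diamond p)) is true, so \neg \Box (\Box \neg (p \lor q) \to (\Box q \to \Diamond p)) is false.
  At v: \Box (\Box \neg (p \lor q) \to (\Box q \to \Diamond p)) requires \Box \neg (p \lor q) \to (\Box q \to \Diamond p) at every successor {v, w, x}.
      At v: \Box \neg (p \lor q) is false, \Box q \to \Diamond p is true, so \Box \neg (p \lor q) \to (\Box q \to \Diamond p) is true.
      At w: \Box \neg (p \lor q) is false, \Box q \to \Diamond p is true, so \Box \neg (p \lor q) \to (\Box q \to \Diamond p) is true.
      At x: \Box \neg (p \lor q) is false, \Box q \to \Diamond p is true, so \Box \neg (p \lor q) \to (\Box q \to \Diamond p) is true.
  So \Box (\Box \neg (p \lor q) \to (\Box q \to \Diamond p)) is true at v.

No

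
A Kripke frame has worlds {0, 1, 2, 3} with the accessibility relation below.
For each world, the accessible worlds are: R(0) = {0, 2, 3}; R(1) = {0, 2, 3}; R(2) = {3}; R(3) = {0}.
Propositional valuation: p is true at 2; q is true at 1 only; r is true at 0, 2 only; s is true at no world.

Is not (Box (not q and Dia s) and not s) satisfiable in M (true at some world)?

Recall that Box ψ holds at a world iff ψ holds at every accessible world, and Dia ψ holds iff ψ holds at some accessible world.
Let φ = not (Box (not q and Dia s) and not s). Evaluate φ at each world:
  0 (successors {0, 2, 3}): φ is true.
  1 (successors {0, 2, 3}): φ is true.
  2 (successors {3}): φ is true.
  3 (successors {0}): φ is true.
Detail at 0 (witness):
  At 0: Box (not q and Dia s) and not s is false, so not (Box (not q and Dia s) and not s) is true.
    At 0: Box (not q and Dia s) is false, not s is true, so Box (not q and Dia s) and not s is false.
      At 0: Box (not q and Dia s) requires not q and Dia s at every successor {0, 2, 3}.
        not q and Dia s fails at 0, so Box (not q and Dia s) is false at 0.

Yes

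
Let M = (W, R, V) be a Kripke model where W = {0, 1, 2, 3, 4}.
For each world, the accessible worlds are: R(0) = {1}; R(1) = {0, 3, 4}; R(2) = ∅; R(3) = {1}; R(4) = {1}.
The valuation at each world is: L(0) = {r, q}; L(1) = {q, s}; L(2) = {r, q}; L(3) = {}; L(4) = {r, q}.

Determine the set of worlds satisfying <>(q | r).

0, 1, 3, 4

Let φ = <>(q | r). Evaluate φ at each world:
  0 (successors {1}): φ is true.
  1 (successors {0, 3, 4}): φ is true.
  2 (successors ∅): φ is false.
  3 (successors {1}): φ is true.
  4 (successors {1}): φ is true.
For instance, at 1:
  At 1: <>(q | r) requires q | r at some successor in {0, 3, 4}.
    q | r holds at 0, so <>(q | r) is true at 1.
Satisfying worlds: {0, 1, 3, 4}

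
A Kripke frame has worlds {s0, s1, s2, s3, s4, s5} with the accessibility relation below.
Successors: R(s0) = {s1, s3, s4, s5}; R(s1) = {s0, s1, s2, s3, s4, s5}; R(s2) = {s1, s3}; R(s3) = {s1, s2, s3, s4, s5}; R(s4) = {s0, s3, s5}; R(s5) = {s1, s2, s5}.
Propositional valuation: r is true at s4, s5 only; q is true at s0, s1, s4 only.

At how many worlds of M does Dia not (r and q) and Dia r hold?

5

Let φ = Dia not (r and q) and Dia r. Evaluate φ at each world:
  s0 (successors {s1, s3, s4, s5}): φ is true.
  s1 (successors {s0, s1, s2, s3, s4, s5}): φ is true.
  s2 (successors {s1, s3}): φ is false.
  s3 (successors {s1, s2, s3, s4, s5}): φ is true.
  s4 (successors {s0, s3, s5}): φ is true.
  s5 (successors {s1, s2, s5}): φ is true.
For instance, at s1:
  At s1: Dia not (r and q) is true, Dia r is true, so Dia not (r and q) and Dia r is true.
    At s1: Dia not (r and q) requires not (r and q) at some successor in {s0, s1, s2, s3, s4, s5}.
      not (r and q) holds at s0, so Dia not (r and q) is true at s1.
    At s1: Dia r requires r at some successor in {s0, s1, s2, s3, s4, s5}.
      r holds at s4, so Dia r is true at s1.
Satisfying worlds: {s0, s1, s3, s4, s5}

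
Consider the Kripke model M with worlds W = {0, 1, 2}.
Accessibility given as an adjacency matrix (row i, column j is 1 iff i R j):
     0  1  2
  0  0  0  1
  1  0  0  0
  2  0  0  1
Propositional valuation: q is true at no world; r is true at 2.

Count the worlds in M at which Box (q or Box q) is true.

1

Let φ = Box (q or Box q). Evaluate φ at each world:
  0 (successors {2}): φ is false.
  1 (successors ∅): φ is true.
  2 (successors {2}): φ is false.
For instance, at 0:
  At 0: Box (q or Box q) requires q or Box q at every successor {2}.
    q or Box q fails at 2, so Box (q or Box q) is false at 0.
      At 2: q is false, Box q is false, so q or Box q is false.
Satisfying worlds: {1}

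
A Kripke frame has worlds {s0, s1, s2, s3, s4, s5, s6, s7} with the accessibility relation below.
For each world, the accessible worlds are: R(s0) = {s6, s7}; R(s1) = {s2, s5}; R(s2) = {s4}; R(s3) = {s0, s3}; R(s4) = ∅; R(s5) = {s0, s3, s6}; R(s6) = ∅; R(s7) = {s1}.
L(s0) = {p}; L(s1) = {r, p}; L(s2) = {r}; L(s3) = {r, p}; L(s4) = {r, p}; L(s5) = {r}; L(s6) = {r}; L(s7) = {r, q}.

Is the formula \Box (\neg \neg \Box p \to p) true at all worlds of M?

Let φ = \Box (\neg \neg \Box p \to p). Evaluate φ at each world:
  s0 (successors {s6, s7}): φ is false.
  s1 (successors {s2, s5}): φ is false.
  s2 (successors {s4}): φ is true.
  s3 (successors {s0, s3}): φ is true.
  s4 (successors ∅): φ is true.
  s5 (successors {s0, s3, s6}): φ is false.
  s6 (successors ∅): φ is true.
  s7 (successors {s1}): φ is true.
Detail at s0 (counterexample):
  At s0: \Box (\neg \neg \Box p \to p) requires \neg \neg \Box p \to p at every successor {s6, s7}.
    \neg \neg \Box p \to p fails at s6, so \Box (\neg \neg \Box p \to p) is false at s0.
      At s6: \neg \neg \Box p is true, p is false, so \neg \neg \Box p \to p is false.

No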